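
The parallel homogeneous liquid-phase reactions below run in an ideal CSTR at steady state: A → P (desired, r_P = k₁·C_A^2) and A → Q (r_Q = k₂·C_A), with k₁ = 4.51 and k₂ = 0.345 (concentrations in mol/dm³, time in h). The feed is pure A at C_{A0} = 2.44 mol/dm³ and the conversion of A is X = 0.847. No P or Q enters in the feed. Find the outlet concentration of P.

Exit C_A = C_{A0}(1−X) = 2.44×0.153 = 0.3733 mol/dm³.
A CSTR operates uniformly at the exit composition, giving r_P = 0.6285 and r_Q = 0.1288 (each k·C_A^n at C_A = 0.3733).
Fraction of consumed A going to P: r_P/(r_P+r_Q) = 0.8299.
C_P = 0.8299·C_{A0}·X = 0.8299×2.44×0.847 = 1.72 mol/dm³.

1.72 mol/dm³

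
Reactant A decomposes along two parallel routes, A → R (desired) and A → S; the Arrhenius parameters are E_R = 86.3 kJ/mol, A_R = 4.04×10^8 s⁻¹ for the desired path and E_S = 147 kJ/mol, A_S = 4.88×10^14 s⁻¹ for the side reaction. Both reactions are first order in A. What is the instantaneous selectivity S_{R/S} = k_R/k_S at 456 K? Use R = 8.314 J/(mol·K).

With equal orders, S_{R/S} = k_R/k_S = (A_R/A_S)·exp[(E_S−E_R)/(RT)].
(E_S−E_R)/(RT) = (147−86.3)×10³/(8.314×456) = 60700/3791 = 16.01.
k_R/k_S = (4.04×10^8/4.88×10^14)·exp(16.01) = 8.279×10^-7 × 8.983×10^6 = 7.44.

7.44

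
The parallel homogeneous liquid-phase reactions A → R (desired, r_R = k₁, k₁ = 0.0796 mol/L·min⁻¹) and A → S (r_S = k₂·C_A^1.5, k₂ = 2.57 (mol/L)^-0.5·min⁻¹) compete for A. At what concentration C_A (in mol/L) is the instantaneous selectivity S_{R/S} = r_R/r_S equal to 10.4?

S_{R/S} = (k₁/k₂)·C_A^-1.5 ⇒ C_A = (S·k₂/k₁)^(1/(-1.5)).
= (10.4×2.57/0.0796)^(-0.6667) = (335.8)^(-0.6667) = 0.0207 mol/L.

0.0207 mol/L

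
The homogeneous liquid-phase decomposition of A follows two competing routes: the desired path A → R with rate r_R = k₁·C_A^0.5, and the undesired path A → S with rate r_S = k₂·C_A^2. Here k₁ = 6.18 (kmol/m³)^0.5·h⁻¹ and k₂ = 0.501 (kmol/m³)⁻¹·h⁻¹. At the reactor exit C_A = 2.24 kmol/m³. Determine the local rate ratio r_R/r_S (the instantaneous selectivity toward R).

3.68

S_{R/S} = r_R/r_S = (k₁·C_A^0.5)/(k₂·C_A^2) = (k₁/k₂)·C_A^-1.5.
= (6.18×2.240^0.5) / (0.501×2.240^2) = 9.249/2.514 = 3.68.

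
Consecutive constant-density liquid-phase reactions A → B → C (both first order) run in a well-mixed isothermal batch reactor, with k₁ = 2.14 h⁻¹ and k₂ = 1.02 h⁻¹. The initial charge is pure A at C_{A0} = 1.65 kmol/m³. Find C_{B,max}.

Evaluating C_B at t_opt = ln(k₂/k₁)/(k₂−k₁) gives C_{B,max}/C_{A0} = (k₁/k₂)^[k₂/(k₂−k₁)].
= (2.14/1.02)^(1.02/(1.02−2.14)) = (2.098)^(-0.9107) = 0.5092.
C_{B,max} = 0.5092×1.65 = 0.840 kmol/m³.

0.840 kmol/m³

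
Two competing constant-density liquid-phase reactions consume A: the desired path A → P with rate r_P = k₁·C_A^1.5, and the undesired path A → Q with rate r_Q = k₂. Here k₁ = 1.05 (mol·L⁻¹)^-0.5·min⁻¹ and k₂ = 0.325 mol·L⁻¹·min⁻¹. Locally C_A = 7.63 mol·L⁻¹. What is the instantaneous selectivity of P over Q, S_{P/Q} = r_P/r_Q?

S_{P/Q} = r_P/r_Q = (k₁·C_A^1.5)/(k₂) = (k₁/k₂)·C_A^1.5.
= (1.05×7.630^1.5) / (0.325) = 22.13/0.3250 = 68.1.

68.1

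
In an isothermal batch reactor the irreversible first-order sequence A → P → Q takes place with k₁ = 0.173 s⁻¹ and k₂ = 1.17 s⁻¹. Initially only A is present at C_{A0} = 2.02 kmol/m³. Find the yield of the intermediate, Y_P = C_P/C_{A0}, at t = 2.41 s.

Solving the coupled first-order balances gives C_P(t) = [k₁/(k₂−k₁)]·C_{A0}·(e^(−k₁t) − e^(−k₂t)).
e^(−k₁t) = e^(−0.173×2.41) = e^(−0.4169) = 0.6591; e^(−k₂t) = e^(−2.820) = 0.05962.
C_P = 0.173×2.02/(1.17−0.173) × (0.6591−0.05962) = 0.3505×0.5994 = 0.2101 kmol/m³.
Y_P = C_P/C_{A0} = 0.2101/2.02 = 0.104.

0.104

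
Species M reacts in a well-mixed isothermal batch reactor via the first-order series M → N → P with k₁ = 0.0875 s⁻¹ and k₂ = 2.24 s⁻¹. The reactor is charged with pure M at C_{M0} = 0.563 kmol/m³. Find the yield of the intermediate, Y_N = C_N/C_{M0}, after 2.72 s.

0.0319

Solving the coupled first-order balances gives C_N(t) = [k₁/(k₂−k₁)]·C_{M0}·(e^(−k₁t) − e^(−k₂t)).
e^(−k₁t) = e^(−0.0875×2.72) = e^(−0.2380) = 0.7882; e^(−k₂t) = e^(−6.093) = 0.002259.
C_N = 0.0875×0.563/(2.24−0.0875) × (0.7882−0.002259) = 0.02289×0.7859 = 0.01799 kmol/m³.
Y_N = C_N/C_{M0} = 0.01799/0.563 = 0.0319.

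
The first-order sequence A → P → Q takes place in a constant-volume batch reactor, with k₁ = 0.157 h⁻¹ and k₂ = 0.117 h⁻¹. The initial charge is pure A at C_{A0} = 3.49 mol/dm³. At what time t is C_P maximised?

For first-order series the maximum of C_P occurs at t_opt = ln(k₂/k₁)/(k₂−k₁).
= ln(0.117/0.157)/(0.117−0.157) = ln(0.7452)/-0.04000 = -0.2941/-0.04000 = 7.35 h.

7.35 h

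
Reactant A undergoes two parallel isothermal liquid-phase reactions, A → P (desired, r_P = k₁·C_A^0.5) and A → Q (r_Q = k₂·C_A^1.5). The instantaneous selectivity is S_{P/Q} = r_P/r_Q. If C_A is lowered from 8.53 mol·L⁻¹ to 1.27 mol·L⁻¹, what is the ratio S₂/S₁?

6.72

S_{P/Q} = (k₁/k₂)·C_A⁻¹, so S₂/S₁ = (C_{A,2}/C_{A,1})⁻¹.
= 8.53/1.27 = 6.72.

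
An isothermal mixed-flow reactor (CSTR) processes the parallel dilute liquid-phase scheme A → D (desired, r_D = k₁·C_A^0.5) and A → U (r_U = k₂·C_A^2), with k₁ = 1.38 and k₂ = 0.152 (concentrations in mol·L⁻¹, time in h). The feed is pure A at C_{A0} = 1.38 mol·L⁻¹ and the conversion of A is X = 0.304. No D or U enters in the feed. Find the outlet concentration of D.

0.380 mol·L⁻¹

Exit C_A = C_{A0}(1−X) = 1.38×0.696 = 0.9605 mol·L⁻¹.
A CSTR operates uniformly at the exit composition, giving r_D = 1.352 and r_U = 0.1402 (each k·C_A^n at C_A = 0.9605).
Fraction of consumed A going to D: r_D/(r_D+r_U) = 0.9061.
C_D = 0.9061·C_{A0}·X = 0.9061×1.38×0.304 = 0.380 mol·L⁻¹.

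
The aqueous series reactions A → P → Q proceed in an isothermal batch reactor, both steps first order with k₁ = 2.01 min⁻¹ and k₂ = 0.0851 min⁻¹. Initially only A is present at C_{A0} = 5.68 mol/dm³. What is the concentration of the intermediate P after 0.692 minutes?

Solving the coupled first-order balances gives C_P(t) = [k₁/(k₂−k₁)]·C_{A0}·(e^(−k₁t) − e^(−k₂t)).
e^(−k₁t) = e^(−2.01×0.692) = e^(−1.391) = 0.2488; e^(−k₂t) = e^(−0.05889) = 0.9428.
C_P = 2.01×5.68/(0.0851−2.01) × (0.2488−0.9428) = (-5.931)×(-0.6940) = 4.116 mol/dm³.

4.12 mol/dm³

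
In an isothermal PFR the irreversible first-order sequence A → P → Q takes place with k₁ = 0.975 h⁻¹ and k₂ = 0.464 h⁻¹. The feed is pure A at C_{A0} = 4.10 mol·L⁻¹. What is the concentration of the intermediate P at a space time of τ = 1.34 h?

Solving the coupled first-order balances gives C_P(τ) = [k₁/(k₂−k₁)]·C_{A0}·(e^(−k₁τ) − e^(−k₂τ)).
e^(−k₁τ) = e^(−0.975×1.34) = e^(−1.306) = 0.2708; e^(−k₂τ) = e^(−0.6218) = 0.5370.
C_P = 0.975×4.10/(0.464−0.975) × (0.2708−0.5370) = (-7.823)×(-0.2662) = 2.083 mol·L⁻¹.

2.08 mol·L⁻¹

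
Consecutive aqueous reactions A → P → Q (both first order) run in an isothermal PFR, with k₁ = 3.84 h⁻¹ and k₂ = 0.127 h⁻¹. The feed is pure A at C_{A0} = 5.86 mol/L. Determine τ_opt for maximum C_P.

0.918 h

For first-order series the maximum of C_P occurs at τ_opt = ln(k₂/k₁)/(k₂−k₁).
= ln(0.127/3.84)/(0.127−3.84) = ln(0.03307)/-3.713 = -3.409/-3.713 = 0.918 h.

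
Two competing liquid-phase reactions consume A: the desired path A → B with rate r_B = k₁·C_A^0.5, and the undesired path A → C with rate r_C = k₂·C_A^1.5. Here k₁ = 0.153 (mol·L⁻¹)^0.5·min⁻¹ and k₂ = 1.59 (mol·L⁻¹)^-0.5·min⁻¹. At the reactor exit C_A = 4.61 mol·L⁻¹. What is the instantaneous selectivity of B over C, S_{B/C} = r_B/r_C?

0.0209

S_{B/C} = r_B/r_C = (k₁·C_A^0.5)/(k₂·C_A^1.5) = (k₁/k₂)·C_A⁻¹.
= (0.153×4.610^0.5) / (1.59×4.610^1.5) = 0.3285/15.74 = 0.0209.
The undesired path is higher order in A, so low C_A (CSTR or dilute feed) favours B.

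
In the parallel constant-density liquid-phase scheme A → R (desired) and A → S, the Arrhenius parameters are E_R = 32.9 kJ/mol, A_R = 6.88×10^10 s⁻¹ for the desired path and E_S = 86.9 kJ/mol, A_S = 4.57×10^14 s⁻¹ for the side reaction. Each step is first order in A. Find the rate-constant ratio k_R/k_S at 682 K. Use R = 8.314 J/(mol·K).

Since both paths have the same order in A, the concentration cancels and S_{R/S} = k_R/k_S = (A_R/A_S)·exp[(E_S−E_R)/(RT)].
(E_S−E_R)/(RT) = (86.9−32.9)×10³/(8.314×682) = 54000/5670 = 9.524.
k_R/k_S = (6.88×10^10/4.57×10^14)·exp(9.524) = 1.505×10^-4 × 13678 = 2.06.
Since E_R < E_S, lowering the temperature improves selectivity toward R.

2.06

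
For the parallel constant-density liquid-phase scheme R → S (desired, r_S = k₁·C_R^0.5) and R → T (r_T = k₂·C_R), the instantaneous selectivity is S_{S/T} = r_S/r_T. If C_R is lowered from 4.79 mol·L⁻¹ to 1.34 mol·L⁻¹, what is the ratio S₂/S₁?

1.89

S_{S/T} = (k₁/k₂)·C_R^-0.5, so S₂/S₁ = (C_{R,2}/C_{R,1})^-0.5.
= (1.34/4.79)^(-0.5) = (0.2797)^(-0.5) = 1.89.
Selectivity toward S rises as C_R falls — low-concentration operation is favoured.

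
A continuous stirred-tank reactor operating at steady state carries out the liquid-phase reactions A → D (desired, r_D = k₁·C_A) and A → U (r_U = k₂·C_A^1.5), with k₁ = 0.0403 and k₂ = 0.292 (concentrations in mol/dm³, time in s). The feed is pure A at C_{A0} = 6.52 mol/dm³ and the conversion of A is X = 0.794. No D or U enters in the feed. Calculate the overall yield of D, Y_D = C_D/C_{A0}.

Exit C_A = C_{A0}(1−X) = 6.52×0.206 = 1.343 mol/dm³.
A CSTR operates uniformly at the exit composition, giving r_D = 0.05413 and r_U = 0.4545 (each k·C_A^n at C_A = 1.343).
Fraction of consumed A going to D: r_D/(r_D+r_U) = 0.1064.
C_D = 0.1064·C_{A0}·X = 0.1064×6.52×0.794 = 0.551 mol/dm³; Y_D = C_D/C_{A0} = 0.0845.

0.0845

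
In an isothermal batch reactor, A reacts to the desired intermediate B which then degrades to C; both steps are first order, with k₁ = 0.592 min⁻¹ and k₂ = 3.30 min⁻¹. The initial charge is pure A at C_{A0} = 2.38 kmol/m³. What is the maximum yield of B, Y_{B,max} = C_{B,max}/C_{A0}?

0.123

Evaluating C_B at t_opt = ln(k₂/k₁)/(k₂−k₁) gives C_{B,max}/C_{A0} = (k₁/k₂)^[k₂/(k₂−k₁)].
= (0.592/3.30)^(3.30/(3.30−0.592)) = (0.1794)^(1.219) = 0.1232.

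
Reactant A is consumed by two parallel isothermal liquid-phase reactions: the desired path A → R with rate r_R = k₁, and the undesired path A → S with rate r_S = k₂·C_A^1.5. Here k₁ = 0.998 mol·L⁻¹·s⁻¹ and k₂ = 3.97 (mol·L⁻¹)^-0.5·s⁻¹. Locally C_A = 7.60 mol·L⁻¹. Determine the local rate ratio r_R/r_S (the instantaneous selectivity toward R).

S_{R/S} = r_R/r_S = (k₁)/(k₂·C_A^1.5) = (k₁/k₂)·C_A^-1.5.
= (0.998) / (3.97×7.600^1.5) = 0.9980/83.18 = 0.0120.
The undesired path is higher order in A, so low C_A (CSTR or dilute feed) favours R.

0.0120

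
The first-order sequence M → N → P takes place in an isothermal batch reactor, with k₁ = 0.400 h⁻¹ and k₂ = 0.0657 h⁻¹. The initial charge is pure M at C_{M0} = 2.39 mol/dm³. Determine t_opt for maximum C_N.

Setting dC_N/dt = 0 gives t_opt = ln(k₂/k₁)/(k₂−k₁).
= ln(0.0657/0.400)/(0.0657−0.400) = ln(0.1642)/-0.3343 = -1.806/-0.3343 = 5.40 h.

5.40 h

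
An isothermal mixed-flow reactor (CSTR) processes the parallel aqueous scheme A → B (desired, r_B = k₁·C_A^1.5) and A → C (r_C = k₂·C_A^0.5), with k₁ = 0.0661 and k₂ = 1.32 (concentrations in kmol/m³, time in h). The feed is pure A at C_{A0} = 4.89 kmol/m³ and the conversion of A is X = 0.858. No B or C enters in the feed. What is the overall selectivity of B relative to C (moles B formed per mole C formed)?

Exit C_A = C_{A0}(1−X) = 4.89×0.142 = 0.6944 kmol/m³.
In a CSTR the entire volume is at exit conditions, so r_B = 0.0661×0.6944^1.5 = 0.03825 and r_C = 1.32×0.6944^0.5 = 1.100.
Overall selectivity = C_B/C_C = r_Bτ/(r_Cτ) = r_B/r_C = 0.0348.

0.0348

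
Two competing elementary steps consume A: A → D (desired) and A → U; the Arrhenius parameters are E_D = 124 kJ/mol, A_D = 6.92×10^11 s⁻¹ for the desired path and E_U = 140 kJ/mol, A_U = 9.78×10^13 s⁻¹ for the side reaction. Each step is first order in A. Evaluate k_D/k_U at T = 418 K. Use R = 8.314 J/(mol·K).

0.707

Since both paths have the same order in A, the concentration cancels and S_{D/U} = k_D/k_U = (A_D/A_U)·exp[(E_U−E_D)/(RT)].
(E_U−E_D)/(RT) = (140−124)×10³/(8.314×418) = 16000/3475 = 4.604.
k_D/k_U = (6.92×10^11/9.78×10^13)·exp(4.604) = 0.007076 × 99.88 = 0.707.
Since E_D < E_U, lowering the temperature improves selectivity toward D.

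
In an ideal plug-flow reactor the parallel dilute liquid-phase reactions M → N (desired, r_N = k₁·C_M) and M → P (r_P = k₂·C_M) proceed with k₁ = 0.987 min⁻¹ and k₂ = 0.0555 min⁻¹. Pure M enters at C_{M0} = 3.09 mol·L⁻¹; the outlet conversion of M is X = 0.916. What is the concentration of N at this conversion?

2.68 mol·L⁻¹

C_M = C_{M0}(1−X) = 0.2596 mol·L⁻¹.
Both paths are first order in M, so the instantaneous fraction to N is constant: dC_N/d(−C_M) = k₁/(k₁+k₂) = 0.9468.
C_N = 0.9468·(C_{M0}−C_M) = 0.9468×2.830 = 2.68 mol·L⁻¹.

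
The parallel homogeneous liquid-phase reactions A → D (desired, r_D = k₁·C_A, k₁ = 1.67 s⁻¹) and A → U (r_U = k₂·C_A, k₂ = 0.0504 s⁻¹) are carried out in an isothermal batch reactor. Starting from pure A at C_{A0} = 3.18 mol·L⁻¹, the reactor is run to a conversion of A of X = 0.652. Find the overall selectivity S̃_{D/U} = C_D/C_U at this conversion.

33.1

C_A = C_{A0}(1−X) = 1.107 mol·L⁻¹.
Both paths are first order in A, so the instantaneous fraction to D is constant: dC_D/d(−C_A) = k₁/(k₁+k₂) = 0.9707.
C_D = 0.9707·(C_{A0}−C_A) = 0.9707×2.073 = 2.01 mol·L⁻¹.
C_U = (C_{A0}−C_A)−C_D = 0.06074 mol·L⁻¹; S̃_{D/U} = 2.013/0.06074 = 33.1.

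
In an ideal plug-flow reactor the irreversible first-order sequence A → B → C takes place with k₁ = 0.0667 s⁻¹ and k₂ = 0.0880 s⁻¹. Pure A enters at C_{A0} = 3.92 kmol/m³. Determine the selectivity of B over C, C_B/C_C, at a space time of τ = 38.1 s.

0.175

For first-order series with pure A initially, C_B(τ) = k₁C_{A0}/(k₂−k₁)·(e^(−k₁τ) − e^(−k₂τ)).
e^(−k₁τ) = e^(−0.0667×38.1) = e^(−2.541) = 0.07877; e^(−k₂τ) = e^(−3.353) = 0.03499.
C_B = 0.0667×3.92/(0.0880−0.0667) × (0.07877−0.03499) = 12.28×0.04378 = 0.5374 kmol/m³.
C_A = C_{A0}e^(−k₁τ) = 0.3088 kmol/m³, so C_C = C_{A0}−C_A−C_B = 3.074 kmol/m³; C_B/C_C = 0.175.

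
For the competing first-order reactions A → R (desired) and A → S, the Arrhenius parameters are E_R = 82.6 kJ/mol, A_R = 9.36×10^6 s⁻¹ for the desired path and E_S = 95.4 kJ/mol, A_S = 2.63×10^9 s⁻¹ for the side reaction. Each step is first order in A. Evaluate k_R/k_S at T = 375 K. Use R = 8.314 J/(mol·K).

k_R/k_S = (A_R/A_S)·exp[−(E_R−E_S)/(RT)] = (A_R/A_S)·exp[(E_S−E_R)/(RT)].
(E_S−E_R)/(RT) = (95.4−82.6)×10³/(8.314×375) = 12800/3118 = 4.106.
k_R/k_S = (9.36×10^6/2.63×10^9)·exp(4.106) = 0.003559 × 60.67 = 0.216.
Since E_R < E_S, lowering the temperature improves selectivity toward R.

0.216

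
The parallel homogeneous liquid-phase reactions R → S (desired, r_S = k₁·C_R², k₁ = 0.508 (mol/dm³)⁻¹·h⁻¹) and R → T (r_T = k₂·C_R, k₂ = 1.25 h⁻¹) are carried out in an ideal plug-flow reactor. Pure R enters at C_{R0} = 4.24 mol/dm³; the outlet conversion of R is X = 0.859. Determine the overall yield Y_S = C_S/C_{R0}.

C_R = C_{R0}(1−X) = 0.5978 mol/dm³.
Along a PFR/batch, dC_T/dC_R = −r_T/(r_S+r_T) = −k₂/(k₂+k₁·C_R).
Integrating from C_{R0} to C_R: C_T = (1.25/0.508)·ln[(1.25+0.508·4.24)/(1.25+0.508·0.598)] = 2.461·ln(3.404/1.554) = 1.930 mol/dm³.
Then C_S = (C_{R0}−C_R) − C_T = 3.642 − 1.930 = 1.712 mol/dm³.
Y_S = C_S/C_{R0} = 1.712/4.24 = 0.404.

0.404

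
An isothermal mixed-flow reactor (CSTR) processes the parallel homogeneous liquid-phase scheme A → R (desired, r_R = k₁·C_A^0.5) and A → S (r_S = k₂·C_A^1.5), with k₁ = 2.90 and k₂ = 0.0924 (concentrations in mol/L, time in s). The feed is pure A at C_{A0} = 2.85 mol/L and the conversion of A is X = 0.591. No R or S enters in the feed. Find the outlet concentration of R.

1.62 mol/L

Exit C_A = C_{A0}(1−X) = 2.85×0.409 = 1.166 mol/L.
In a CSTR the entire volume is at exit conditions, so r_R = 2.90×1.166^0.5 = 3.131 and r_S = 0.0924×1.166^1.5 = 0.1163.
Fraction of consumed A going to R: r_R/(r_R+r_S) = 0.9642.
C_R = 0.9642·C_{A0}·X = 0.9642×2.85×0.591 = 1.62 mol/L.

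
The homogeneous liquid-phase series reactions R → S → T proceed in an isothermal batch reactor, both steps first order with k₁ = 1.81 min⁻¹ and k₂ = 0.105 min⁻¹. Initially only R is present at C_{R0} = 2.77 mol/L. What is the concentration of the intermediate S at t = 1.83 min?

2.32 mol/L

For first-order series with pure R initially, C_S(t) = k₁C_{R0}/(k₂−k₁)·(e^(−k₁t) − e^(−k₂t)).
e^(−k₁t) = e^(−1.81×1.83) = e^(−3.312) = 0.03643; e^(−k₂t) = e^(−0.1921) = 0.8252.
C_S = 1.81×2.77/(0.105−1.81) × (0.03643−0.8252) = (-2.941)×(-0.7888) = 2.319 mol/L.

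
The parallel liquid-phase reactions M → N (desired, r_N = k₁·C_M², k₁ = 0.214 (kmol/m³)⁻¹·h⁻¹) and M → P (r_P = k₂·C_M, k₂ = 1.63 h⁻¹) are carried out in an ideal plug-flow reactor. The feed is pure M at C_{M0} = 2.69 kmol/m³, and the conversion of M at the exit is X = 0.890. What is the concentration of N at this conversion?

0.381 kmol/m³

C_M = C_{M0}(1−X) = 0.2959 kmol/m³.
Along a PFR/batch, dC_P/dC_M = −r_P/(r_N+r_P) = −k₂/(k₂+k₁·C_M).
Integrating from C_{M0} to C_M: C_P = (1.63/0.214)·ln[(1.63+0.214·2.69)/(1.63+0.214·0.296)] = 7.617·ln(2.206/1.693) = 2.013 kmol/m³.
Then C_N = (C_{M0}−C_M) − C_P = 2.394 − 2.013 = 0.3807 kmol/m³.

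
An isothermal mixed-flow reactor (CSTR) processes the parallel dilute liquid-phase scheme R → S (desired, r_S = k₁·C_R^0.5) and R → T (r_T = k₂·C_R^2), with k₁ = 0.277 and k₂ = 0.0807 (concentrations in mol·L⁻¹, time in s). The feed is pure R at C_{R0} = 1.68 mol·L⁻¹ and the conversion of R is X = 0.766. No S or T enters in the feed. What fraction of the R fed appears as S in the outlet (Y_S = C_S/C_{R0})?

Exit C_R = C_{R0}(1−X) = 1.68×0.234 = 0.3931 mol·L⁻¹.
A CSTR operates uniformly at the exit composition, giving r_S = 0.1737 and r_T = 0.01247 (each k·C_R^n at C_R = 0.3931).
Fraction of consumed R going to S: r_S/(r_S+r_T) = 0.9330.
C_S = 0.9330·C_{R0}·X = 0.9330×1.68×0.766 = 1.20 mol·L⁻¹; Y_S = C_S/C_{R0} = 0.715.

0.715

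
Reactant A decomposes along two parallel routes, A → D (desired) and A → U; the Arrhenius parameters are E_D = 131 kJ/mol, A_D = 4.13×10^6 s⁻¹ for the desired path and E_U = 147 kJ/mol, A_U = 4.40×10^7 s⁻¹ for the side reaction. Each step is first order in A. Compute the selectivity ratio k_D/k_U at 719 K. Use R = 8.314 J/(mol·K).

1.36

Since both paths have the same order in A, the concentration cancels and S_{D/U} = k_D/k_U = (A_D/A_U)·exp[(E_U−E_D)/(RT)].
(E_U−E_D)/(RT) = (147−131)×10³/(8.314×719) = 16000/5978 = 2.677.
k_D/k_U = (4.13×10^6/4.40×10^7)·exp(2.677) = 0.09386 × 14.54 = 1.36.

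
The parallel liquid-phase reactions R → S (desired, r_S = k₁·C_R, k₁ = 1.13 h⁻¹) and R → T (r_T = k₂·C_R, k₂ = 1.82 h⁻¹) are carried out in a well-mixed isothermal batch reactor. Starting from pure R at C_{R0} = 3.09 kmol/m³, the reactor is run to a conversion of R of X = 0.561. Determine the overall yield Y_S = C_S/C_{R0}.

0.215

C_R = C_{R0}(1−X) = 1.357 kmol/m³.
Both paths are first order in R, so the instantaneous fraction to S is constant: dC_S/d(−C_R) = k₁/(k₁+k₂) = 0.3831.
C_S = 0.3831·(C_{R0}−C_R) = 0.3831×1.733 = 0.664 kmol/m³.
Y_S = C_S/C_{R0} = 0.6640/3.09 = 0.215.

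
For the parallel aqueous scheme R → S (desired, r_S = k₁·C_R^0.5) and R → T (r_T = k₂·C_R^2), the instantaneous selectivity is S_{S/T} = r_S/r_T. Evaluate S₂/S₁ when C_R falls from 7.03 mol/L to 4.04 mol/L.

S_{S/T} = (k₁/k₂)·C_R^-1.5, so S₂/S₁ = (C_{R,2}/C_{R,1})^-1.5.
= (4.04/7.03)^(-1.5) = (0.5747)^(-1.5) = 2.30.
Selectivity toward S rises as C_R falls — low-concentration operation is favoured.

2.30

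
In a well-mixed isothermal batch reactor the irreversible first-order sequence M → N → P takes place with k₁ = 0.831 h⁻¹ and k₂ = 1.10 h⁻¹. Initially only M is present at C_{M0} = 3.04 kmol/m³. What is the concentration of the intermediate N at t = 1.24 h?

Solving the coupled first-order balances gives C_N(t) = [k₁/(k₂−k₁)]·C_{M0}·(e^(−k₁t) − e^(−k₂t)).
e^(−k₁t) = e^(−0.831×1.24) = e^(−1.030) = 0.3568; e^(−k₂t) = e^(−1.364) = 0.2556.
C_N = 0.831×3.04/(1.10−0.831) × (0.3568−0.2556) = 9.391×0.1012 = 0.9505 kmol/m³.

0.951 kmol/m³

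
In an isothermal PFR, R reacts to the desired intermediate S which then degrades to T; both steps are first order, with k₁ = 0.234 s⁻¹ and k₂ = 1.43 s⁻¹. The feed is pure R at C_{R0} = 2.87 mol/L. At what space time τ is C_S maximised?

Setting dC_S/dτ = 0 gives τ_opt = ln(k₂/k₁)/(k₂−k₁).
= ln(1.43/0.234)/(1.43−0.234) = ln(6.111)/1.196 = 1.810/1.196 = 1.51 s.

1.51 s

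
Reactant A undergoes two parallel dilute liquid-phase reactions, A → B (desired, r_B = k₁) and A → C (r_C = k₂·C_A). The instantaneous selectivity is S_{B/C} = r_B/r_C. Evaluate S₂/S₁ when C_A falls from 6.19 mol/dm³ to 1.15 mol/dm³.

S_{B/C} = (k₁/k₂)·C_A⁻¹, so S₂/S₁ = (C_{A,2}/C_{A,1})⁻¹.
= 6.19/1.15 = 5.38.

5.38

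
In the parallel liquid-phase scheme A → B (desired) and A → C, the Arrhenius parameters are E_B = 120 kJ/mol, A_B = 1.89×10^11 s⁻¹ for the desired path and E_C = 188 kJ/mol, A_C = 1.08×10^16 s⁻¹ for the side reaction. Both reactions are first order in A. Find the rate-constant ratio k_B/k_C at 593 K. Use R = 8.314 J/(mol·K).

Since both paths have the same order in A, the concentration cancels and S_{B/C} = k_B/k_C = (A_B/A_C)·exp[(E_C−E_B)/(RT)].
(E_C−E_B)/(RT) = (188−120)×10³/(8.314×593) = 68000/4930 = 13.79.
k_B/k_C = (1.89×10^11/1.08×10^16)·exp(13.79) = 1.750×10^-5 × 9.773×10^5 = 17.1.
Since E_B < E_C, lowering the temperature improves selectivity toward B.

17.1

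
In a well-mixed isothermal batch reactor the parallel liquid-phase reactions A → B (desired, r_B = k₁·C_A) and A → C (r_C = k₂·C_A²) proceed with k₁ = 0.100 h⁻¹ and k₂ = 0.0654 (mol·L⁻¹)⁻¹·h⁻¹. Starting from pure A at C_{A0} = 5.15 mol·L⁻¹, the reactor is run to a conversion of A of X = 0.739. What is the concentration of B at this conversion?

1.29 mol·L⁻¹

C_A = C_{A0}(1−X) = 1.344 mol·L⁻¹.
Along a PFR/batch, dC_B/dC_A = −r_B/(r_B+r_C) = −k₁/(k₁+k₂·C_A).
Integrating from C_{A0} to C_A: C_B = (0.100/0.0654)·ln[(0.100+0.0654·5.15)/(0.100+0.0654·1.34)] = 1.529·ln(0.4368/0.1879) = 1.290 mol·L⁻¹.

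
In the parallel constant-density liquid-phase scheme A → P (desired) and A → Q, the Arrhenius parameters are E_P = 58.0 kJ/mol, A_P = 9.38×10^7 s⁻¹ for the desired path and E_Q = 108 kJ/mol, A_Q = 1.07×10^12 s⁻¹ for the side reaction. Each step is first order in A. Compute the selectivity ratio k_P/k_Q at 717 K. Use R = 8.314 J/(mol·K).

With equal orders, S_{P/Q} = k_P/k_Q = (A_P/A_Q)·exp[(E_Q−E_P)/(RT)].
(E_Q−E_P)/(RT) = (108−58.0)×10³/(8.314×717) = 50000/5961 = 8.388.
k_P/k_Q = (9.38×10^7/1.07×10^12)·exp(8.388) = 8.766×10^-5 × 4393 = 0.385.
Since E_P < E_Q, lowering the temperature improves selectivity toward P.

0.385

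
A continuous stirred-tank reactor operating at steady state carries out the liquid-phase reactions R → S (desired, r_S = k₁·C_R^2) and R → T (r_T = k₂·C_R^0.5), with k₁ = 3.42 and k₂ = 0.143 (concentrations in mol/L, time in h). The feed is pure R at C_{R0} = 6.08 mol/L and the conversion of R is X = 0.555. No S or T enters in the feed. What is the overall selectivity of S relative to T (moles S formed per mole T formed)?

106

Exit C_R = C_{R0}(1−X) = 6.08×0.445 = 2.706 mol/L.
A CSTR operates uniformly at the exit composition, giving r_S = 25.04 and r_T = 0.2352 (each k·C_R^n at C_R = 2.706).
Overall selectivity = C_S/C_T = r_Sτ/(r_Tτ) = r_S/r_T = 106.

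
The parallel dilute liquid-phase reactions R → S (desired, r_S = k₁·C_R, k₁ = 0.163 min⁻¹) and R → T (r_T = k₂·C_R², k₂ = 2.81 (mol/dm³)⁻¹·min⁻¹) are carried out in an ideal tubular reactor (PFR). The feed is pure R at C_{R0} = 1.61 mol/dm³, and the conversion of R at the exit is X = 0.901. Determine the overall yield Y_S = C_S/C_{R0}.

0.0734

C_R = C_{R0}(1−X) = 0.1594 mol/dm³.
Along a PFR/batch, dC_S/dC_R = −r_S/(r_S+r_T) = −k₁/(k₁+k₂·C_R).
Integrating from C_{R0} to C_R: C_S = (0.163/2.81)·ln[(0.163+2.81·1.61)/(0.163+2.81·0.159)] = 0.05801·ln(4.687/0.6109) = 0.1182 mol/dm³.
Y_S = C_S/C_{R0} = 0.1182/1.61 = 0.0734.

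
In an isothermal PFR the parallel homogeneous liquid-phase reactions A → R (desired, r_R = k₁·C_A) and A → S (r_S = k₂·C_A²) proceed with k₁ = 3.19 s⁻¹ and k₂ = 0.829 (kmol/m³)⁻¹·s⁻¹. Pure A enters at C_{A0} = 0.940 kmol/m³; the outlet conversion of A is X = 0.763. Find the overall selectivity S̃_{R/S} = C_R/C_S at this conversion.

C_A = C_{A0}(1−X) = 0.2228 kmol/m³.
Along a PFR/batch, dC_R/dC_A = −r_R/(r_R+r_S) = −k₁/(k₁+k₂·C_A).
Integrating from C_{A0} to C_A: C_R = (3.19/0.829)·ln[(3.19+0.829·0.940)/(3.19+0.829·0.223)] = 3.848·ln(3.969/3.375) = 0.6244 kmol/m³.
C_S = (C_{A0}−C_A)−C_R = 0.09277 kmol/m³; S̃_{R/S} = 0.6244/0.09277 = 6.73.

6.73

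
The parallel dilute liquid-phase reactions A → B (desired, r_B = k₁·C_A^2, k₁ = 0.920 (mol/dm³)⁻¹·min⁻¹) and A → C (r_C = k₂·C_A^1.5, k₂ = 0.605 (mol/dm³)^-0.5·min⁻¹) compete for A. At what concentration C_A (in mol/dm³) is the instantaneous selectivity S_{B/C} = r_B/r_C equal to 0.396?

S_{B/C} = (k₁/k₂)·C_A^0.5 ⇒ C_A = (S·k₂/k₁)^(2).
= (0.396×0.605/0.920)^(2) = (0.2604)^(2) = 0.0678 mol/dm³.

0.0678 mol/dm³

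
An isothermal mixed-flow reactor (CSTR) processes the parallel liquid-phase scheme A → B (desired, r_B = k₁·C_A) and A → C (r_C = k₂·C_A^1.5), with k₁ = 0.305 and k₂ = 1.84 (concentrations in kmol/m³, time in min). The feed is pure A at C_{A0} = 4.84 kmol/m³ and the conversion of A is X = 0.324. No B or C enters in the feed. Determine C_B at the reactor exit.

Exit C_A = C_{A0}(1−X) = 4.84×0.676 = 3.272 kmol/m³.
Rates in a CSTR are evaluated at the outlet concentration: r_B = 0.305×3.272 = 0.9979, r_C = 1.84×3.272^1.5 = 10.89.
Fraction of consumed A going to B: r_B/(r_B+r_C) = 0.08395.
C_B = 0.08395·C_{A0}·X = 0.08395×4.84×0.324 = 0.132 kmol/m³.

0.132 kmol/m³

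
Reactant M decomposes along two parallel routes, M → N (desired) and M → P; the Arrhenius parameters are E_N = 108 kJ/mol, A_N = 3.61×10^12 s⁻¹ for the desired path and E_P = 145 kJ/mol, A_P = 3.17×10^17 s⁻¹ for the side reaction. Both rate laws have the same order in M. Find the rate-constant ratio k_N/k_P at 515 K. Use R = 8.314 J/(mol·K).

0.0645

Since both paths have the same order in M, the concentration cancels and S_{N/P} = k_N/k_P = (A_N/A_P)·exp[(E_P−E_N)/(RT)].
(E_P−E_N)/(RT) = (145−108)×10³/(8.314×515) = 37000/4282 = 8.641.
k_N/k_P = (3.61×10^12/3.17×10^17)·exp(8.641) = 1.139×10^-5 × 5661 = 0.0645.
Since E_N < E_P, lowering the temperature improves selectivity toward N.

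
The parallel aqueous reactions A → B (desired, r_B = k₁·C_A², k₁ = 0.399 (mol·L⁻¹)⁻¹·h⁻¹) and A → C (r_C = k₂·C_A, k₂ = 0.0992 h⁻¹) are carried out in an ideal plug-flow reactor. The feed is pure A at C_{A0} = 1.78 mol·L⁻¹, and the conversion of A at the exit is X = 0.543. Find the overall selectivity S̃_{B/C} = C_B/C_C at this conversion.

5.01

C_A = C_{A0}(1−X) = 0.8135 mol·L⁻¹.
Along a PFR/batch, dC_C/dC_A = −r_C/(r_B+r_C) = −k₂/(k₂+k₁·C_A).
Integrating from C_{A0} to C_A: C_C = (0.0992/0.399)·ln[(0.0992+0.399·1.78)/(0.0992+0.399·0.813)] = 0.2486·ln(0.8094/0.4238) = 0.1609 mol·L⁻¹.
Then C_B = (C_{A0}−C_A) − C_C = 0.9665 − 0.1609 = 0.8057 mol·L⁻¹.
S̃_{B/C} = C_B/C_C = 0.8057/0.1609 = 5.01.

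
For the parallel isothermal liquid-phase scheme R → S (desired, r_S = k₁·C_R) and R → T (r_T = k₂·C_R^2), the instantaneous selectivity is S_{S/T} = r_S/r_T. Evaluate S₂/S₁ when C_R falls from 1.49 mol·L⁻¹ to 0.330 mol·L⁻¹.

S_{S/T} = (k₁/k₂)·C_R⁻¹, so S₂/S₁ = (C_{R,2}/C_{R,1})⁻¹.
= 1.49/0.330 = 4.52.

4.52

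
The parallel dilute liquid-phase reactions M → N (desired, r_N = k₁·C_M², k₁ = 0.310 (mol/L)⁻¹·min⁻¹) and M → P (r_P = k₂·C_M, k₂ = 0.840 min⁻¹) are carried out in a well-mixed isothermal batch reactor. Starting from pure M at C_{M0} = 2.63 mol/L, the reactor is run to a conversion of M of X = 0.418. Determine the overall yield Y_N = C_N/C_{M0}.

C_M = C_{M0}(1−X) = 1.531 mol/L.
Along a PFR/batch, dC_P/dC_M = −r_P/(r_N+r_P) = −k₂/(k₂+k₁·C_M).
Integrating from C_{M0} to C_M: C_P = (0.840/0.310)·ln[(0.840+0.310·2.63)/(0.840+0.310·1.53)] = 2.710·ln(1.655/1.315) = 0.6246 mol/L.
Then C_N = (C_{M0}−C_M) − C_P = 1.099 − 0.6246 = 0.4747 mol/L.
Y_N = C_N/C_{M0} = 0.4747/2.63 = 0.180.

0.180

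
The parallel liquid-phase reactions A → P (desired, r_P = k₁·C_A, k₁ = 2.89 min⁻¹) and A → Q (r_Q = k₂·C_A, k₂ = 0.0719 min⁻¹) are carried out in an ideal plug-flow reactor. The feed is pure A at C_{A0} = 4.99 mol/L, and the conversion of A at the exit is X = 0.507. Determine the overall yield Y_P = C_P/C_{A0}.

0.495

C_A = C_{A0}(1−X) = 2.460 mol/L.
Both paths are first order in A, so the instantaneous fraction to P is constant: dC_P/d(−C_A) = k₁/(k₁+k₂) = 0.9757.
C_P = 0.9757·(C_{A0}−C_A) = 0.9757×2.530 = 2.47 mol/L.
Y_P = C_P/C_{A0} = 2.469/4.99 = 0.495.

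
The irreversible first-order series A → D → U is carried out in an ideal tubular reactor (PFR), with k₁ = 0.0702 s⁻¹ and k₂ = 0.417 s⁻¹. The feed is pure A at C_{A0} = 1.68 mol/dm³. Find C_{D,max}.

0.197 mol/dm³

At the optimum, C_{D,max}/C_{A0} = (k₁/k₂)^[k₂/(k₂−k₁)].
= (0.0702/0.417)^(0.417/(0.417−0.0702)) = (0.1683)^(1.202) = 0.1174.
C_{D,max} = 0.1174×1.68 = 0.197 mol/dm³.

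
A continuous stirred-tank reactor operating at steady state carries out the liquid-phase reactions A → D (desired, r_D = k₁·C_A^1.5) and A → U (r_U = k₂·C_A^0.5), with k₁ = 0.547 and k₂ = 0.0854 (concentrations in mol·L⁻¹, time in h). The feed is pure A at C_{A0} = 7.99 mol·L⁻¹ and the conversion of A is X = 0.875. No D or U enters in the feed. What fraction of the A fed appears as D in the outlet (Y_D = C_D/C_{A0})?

Exit C_A = C_{A0}(1−X) = 7.99×0.125 = 0.9988 mol·L⁻¹.
Rates in a CSTR are evaluated at the outlet concentration: r_D = 0.547×0.9988^1.5 = 0.5460, r_U = 0.0854×0.9988^0.5 = 0.08535.
Fraction of consumed A going to D: r_D/(r_D+r_U) = 0.8648.
C_D = 0.8648·C_{A0}·X = 0.8648×7.99×0.875 = 6.05 mol·L⁻¹; Y_D = C_D/C_{A0} = 0.757.

0.757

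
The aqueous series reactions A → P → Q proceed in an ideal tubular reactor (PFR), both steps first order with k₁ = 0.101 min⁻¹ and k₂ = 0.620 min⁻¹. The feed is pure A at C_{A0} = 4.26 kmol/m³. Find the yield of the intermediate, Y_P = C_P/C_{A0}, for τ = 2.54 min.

For first-order series with pure A initially, C_P(τ) = k₁C_{A0}/(k₂−k₁)·(e^(−k₁τ) − e^(−k₂τ)).
e^(−k₁τ) = e^(−0.101×2.54) = e^(−0.2565) = 0.7737; e^(−k₂τ) = e^(−1.575) = 0.2070.
C_P = 0.101×4.26/(0.620−0.101) × (0.7737−0.2070) = 0.8290×0.5667 = 0.4698 kmol/m³.
Y_P = C_P/C_{A0} = 0.4698/4.26 = 0.110.

0.110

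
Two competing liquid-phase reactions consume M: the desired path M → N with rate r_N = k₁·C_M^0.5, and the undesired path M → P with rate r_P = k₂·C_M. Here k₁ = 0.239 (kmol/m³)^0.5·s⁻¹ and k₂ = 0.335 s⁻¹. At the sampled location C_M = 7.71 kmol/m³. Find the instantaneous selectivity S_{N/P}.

0.257

S_{N/P} = r_N/r_P = (k₁·C_M^0.5)/(k₂·C_M) = (k₁/k₂)·C_M^-0.5.
= (0.239×7.710^0.5) / (0.335×7.710) = 0.6636/2.583 = 0.257.
The undesired path is higher order in M, so low C_M (CSTR or dilute feed) favours N.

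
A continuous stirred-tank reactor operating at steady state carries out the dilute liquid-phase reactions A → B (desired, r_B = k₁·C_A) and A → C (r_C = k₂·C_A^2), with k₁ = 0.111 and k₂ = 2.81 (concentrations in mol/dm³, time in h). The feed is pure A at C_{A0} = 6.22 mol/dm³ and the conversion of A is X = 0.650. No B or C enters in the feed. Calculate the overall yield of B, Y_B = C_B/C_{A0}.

Exit C_A = C_{A0}(1−X) = 6.22×0.350 = 2.177 mol/dm³.
A CSTR operates uniformly at the exit composition, giving r_B = 0.2416 and r_C = 13.32 (each k·C_A^n at C_A = 2.177).
Fraction of consumed A going to B: r_B/(r_B+r_C) = 0.01782.
C_B = 0.01782·C_{A0}·X = 0.01782×6.22×0.650 = 0.0721 mol/dm³; Y_B = C_B/C_{A0} = 0.0116.

0.0116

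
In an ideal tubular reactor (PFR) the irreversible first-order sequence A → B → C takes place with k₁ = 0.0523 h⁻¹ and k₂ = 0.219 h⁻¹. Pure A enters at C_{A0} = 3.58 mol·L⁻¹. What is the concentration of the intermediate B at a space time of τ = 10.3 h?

0.538 mol·L⁻¹

For first-order series with pure A initially, C_B(τ) = k₁C_{A0}/(k₂−k₁)·(e^(−k₁τ) − e^(−k₂τ)).
e^(−k₁τ) = e^(−0.0523×10.3) = e^(−0.5387) = 0.5835; e^(−k₂τ) = e^(−2.256) = 0.1048.
C_B = 0.0523×3.58/(0.219−0.0523) × (0.5835−0.1048) = 1.123×0.4787 = 0.5377 mol·L⁻¹.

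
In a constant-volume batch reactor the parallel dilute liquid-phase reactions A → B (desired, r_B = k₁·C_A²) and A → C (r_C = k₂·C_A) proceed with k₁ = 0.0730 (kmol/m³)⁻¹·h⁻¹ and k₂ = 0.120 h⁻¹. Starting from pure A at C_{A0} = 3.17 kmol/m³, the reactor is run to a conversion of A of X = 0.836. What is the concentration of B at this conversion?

C_A = C_{A0}(1−X) = 0.5199 kmol/m³.
Along a PFR/batch, dC_C/dC_A = −r_C/(r_B+r_C) = −k₂/(k₂+k₁·C_A).
Integrating from C_{A0} to C_A: C_C = (0.120/0.0730)·ln[(0.120+0.0730·3.17)/(0.120+0.0730·0.520)] = 1.644·ln(0.3514/0.1580) = 1.315 kmol/m³.
Then C_B = (C_{A0}−C_A) − C_C = 2.650 − 1.315 = 1.336 kmol/m³.

1.34 kmol/m³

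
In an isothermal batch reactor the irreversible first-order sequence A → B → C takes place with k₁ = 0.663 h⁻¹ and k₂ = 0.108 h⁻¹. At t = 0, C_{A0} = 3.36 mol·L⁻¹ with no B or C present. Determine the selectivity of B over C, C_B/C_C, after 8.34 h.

The intermediate concentration in a first-order A→B→C sequence is C_B = k₁C_{A0}(e^(−k₁t) − e^(−k₂t))/(k₂−k₁).
e^(−k₁t) = e^(−0.663×8.34) = e^(−5.529) = 0.003968; e^(−k₂t) = e^(−0.9007) = 0.4063.
C_B = 0.663×3.36/(0.108−0.663) × (0.003968−0.4063) = (-4.014)×(-0.4023) = 1.615 mol·L⁻¹.
C_A = C_{A0}e^(−k₁t) = 0.01333 mol·L⁻¹, so C_C = C_{A0}−C_A−C_B = 1.732 mol·L⁻¹; C_B/C_C = 0.932.

0.932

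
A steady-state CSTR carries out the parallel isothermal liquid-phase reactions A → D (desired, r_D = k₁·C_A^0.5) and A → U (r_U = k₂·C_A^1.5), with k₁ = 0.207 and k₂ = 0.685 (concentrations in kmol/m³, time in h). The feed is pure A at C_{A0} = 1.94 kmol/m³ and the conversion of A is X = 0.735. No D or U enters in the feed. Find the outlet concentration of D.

0.528 kmol/m³

Exit C_A = C_{A0}(1−X) = 1.94×0.265 = 0.5141 kmol/m³.
Rates in a CSTR are evaluated at the outlet concentration: r_D = 0.207×0.5141^0.5 = 0.1484, r_U = 0.685×0.5141^1.5 = 0.2525.
Fraction of consumed A going to D: r_D/(r_D+r_U) = 0.3702.
C_D = 0.3702·C_{A0}·X = 0.3702×1.94×0.735 = 0.528 kmol/m³.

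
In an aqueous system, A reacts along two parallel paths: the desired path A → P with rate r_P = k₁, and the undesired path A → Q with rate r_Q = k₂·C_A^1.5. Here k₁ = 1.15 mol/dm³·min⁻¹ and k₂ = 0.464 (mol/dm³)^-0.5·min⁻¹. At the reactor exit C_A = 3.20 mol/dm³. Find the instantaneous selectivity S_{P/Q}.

0.433

S_{P/Q} = r_P/r_Q = (k₁)/(k₂·C_A^1.5) = (k₁/k₂)·C_A^-1.5.
= (1.15) / (0.464×3.200^1.5) = 1.150/2.656 = 0.433.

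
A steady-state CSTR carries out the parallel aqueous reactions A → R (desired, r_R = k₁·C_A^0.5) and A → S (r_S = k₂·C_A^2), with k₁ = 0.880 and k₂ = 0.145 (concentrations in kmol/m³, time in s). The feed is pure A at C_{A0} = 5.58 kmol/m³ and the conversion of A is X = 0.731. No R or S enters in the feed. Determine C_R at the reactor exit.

3.13 kmol/m³

Exit C_A = C_{A0}(1−X) = 5.58×0.269 = 1.501 kmol/m³.
Rates in a CSTR are evaluated at the outlet concentration: r_R = 0.880×1.501^0.5 = 1.078, r_S = 0.145×1.501^2 = 0.3267.
Fraction of consumed A going to R: r_R/(r_R+r_S) = 0.7675.
C_R = 0.7675·C_{A0}·X = 0.7675×5.58×0.731 = 3.13 kmol/m³.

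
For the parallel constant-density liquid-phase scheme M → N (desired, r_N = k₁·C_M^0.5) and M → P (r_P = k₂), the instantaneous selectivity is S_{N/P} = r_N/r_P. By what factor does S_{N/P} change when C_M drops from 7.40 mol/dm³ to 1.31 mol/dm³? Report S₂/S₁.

0.421

S_{N/P} = (k₁/k₂)·C_M^0.5, so S₂/S₁ = (C_{M,2}/C_{M,1})^0.5.
= (1.31/7.40)^0.5 = (0.1770)^0.5 = 0.421.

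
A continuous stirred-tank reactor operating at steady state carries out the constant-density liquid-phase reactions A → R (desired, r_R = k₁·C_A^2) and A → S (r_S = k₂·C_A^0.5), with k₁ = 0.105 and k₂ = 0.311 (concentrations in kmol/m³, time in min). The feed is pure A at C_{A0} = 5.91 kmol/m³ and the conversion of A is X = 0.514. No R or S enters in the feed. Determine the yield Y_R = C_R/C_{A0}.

Exit C_A = C_{A0}(1−X) = 5.91×0.486 = 2.872 kmol/m³.
Rates in a CSTR are evaluated at the outlet concentration: r_R = 0.105×2.872^2 = 0.8662, r_S = 0.311×2.872^0.5 = 0.5271.
Fraction of consumed A going to R: r_R/(r_R+r_S) = 0.6217.
C_R = 0.6217·C_{A0}·X = 0.6217×5.91×0.514 = 1.89 kmol/m³; Y_R = C_R/C_{A0} = 0.320.

0.320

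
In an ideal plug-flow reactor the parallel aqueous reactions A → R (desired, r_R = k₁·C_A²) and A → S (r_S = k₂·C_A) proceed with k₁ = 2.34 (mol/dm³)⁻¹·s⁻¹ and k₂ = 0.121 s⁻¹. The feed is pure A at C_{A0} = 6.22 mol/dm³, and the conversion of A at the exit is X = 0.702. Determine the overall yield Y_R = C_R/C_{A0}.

0.692

C_A = C_{A0}(1−X) = 1.854 mol/dm³.
Along a PFR/batch, dC_S/dC_A = −r_S/(r_R+r_S) = −k₂/(k₂+k₁·C_A).
Integrating from C_{A0} to C_A: C_S = (0.121/2.34)·ln[(0.121+2.34·6.22)/(0.121+2.34·1.85)] = 0.05171·ln(14.68/4.458) = 0.06161 mol/dm³.
Then C_R = (C_{A0}−C_A) − C_S = 4.366 − 0.06161 = 4.305 mol/dm³.
Y_R = C_R/C_{A0} = 4.305/6.22 = 0.692.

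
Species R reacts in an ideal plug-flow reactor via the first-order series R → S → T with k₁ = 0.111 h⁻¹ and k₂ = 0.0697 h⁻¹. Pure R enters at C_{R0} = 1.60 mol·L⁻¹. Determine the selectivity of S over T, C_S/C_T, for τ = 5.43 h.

4.46

Solving the coupled first-order balances gives C_S(τ) = [k₁/(k₂−k₁)]·C_{R0}·(e^(−k₁τ) − e^(−k₂τ)).
e^(−k₁τ) = e^(−0.111×5.43) = e^(−0.6027) = 0.5473; e^(−k₂τ) = e^(−0.3785) = 0.6849.
C_S = 0.111×1.60/(0.0697−0.111) × (0.5473−0.6849) = (-4.300)×(-0.1376) = 0.5917 mol·L⁻¹.
C_R = C_{R0}e^(−k₁τ) = 0.8757 mol·L⁻¹, so C_T = C_{R0}−C_R−C_S = 0.1326 mol·L⁻¹; C_S/C_T = 4.46.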